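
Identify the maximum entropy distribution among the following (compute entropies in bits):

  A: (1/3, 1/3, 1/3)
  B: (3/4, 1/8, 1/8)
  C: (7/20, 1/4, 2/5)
A

For a discrete distribution over n outcomes, entropy is maximized by the uniform distribution.

Computing entropies:
H(A) = 1.5850 bits
H(B) = 1.0613 bits
H(C) = 1.5589 bits

The uniform distribution (where all probabilities equal 1/3) achieves the maximum entropy of log_2(3) = 1.5850 bits.

Distribution A has the highest entropy.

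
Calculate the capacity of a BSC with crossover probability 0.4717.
0.0023 bits

For a binary symmetric channel (BSC) with error probability p:
Capacity C = 1 - H(p) bits per symbol

where H(p) = -p log₂(p) - (1-p) log₂(1-p) is the binary entropy function.

H(0.4717) = 0.9977 bits
C = 1 - 0.9977 = 0.0023 bits per symbol

This means we can reliably transmit up to 0.0023 bits of information per channel use.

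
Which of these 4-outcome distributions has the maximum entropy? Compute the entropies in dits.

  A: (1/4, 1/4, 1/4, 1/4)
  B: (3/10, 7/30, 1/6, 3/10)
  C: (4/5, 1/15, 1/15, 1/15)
A

For a discrete distribution over n outcomes, entropy is maximized by the uniform distribution.

Computing entropies:
H(A) = 0.6021 dits
H(B) = 0.5909 dits
H(C) = 0.3127 dits

The uniform distribution (where all probabilities equal 1/4) achieves the maximum entropy of log_10(4) = 0.6021 dits.

Distribution A has the highest entropy.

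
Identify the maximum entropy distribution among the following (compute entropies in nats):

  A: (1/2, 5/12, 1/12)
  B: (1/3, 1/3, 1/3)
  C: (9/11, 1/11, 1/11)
B

For a discrete distribution over n outcomes, entropy is maximized by the uniform distribution.

Computing entropies:
H(A) = 0.9184 nats
H(B) = 1.0986 nats
H(C) = 0.6002 nats

The uniform distribution (where all probabilities equal 1/3) achieves the maximum entropy of log_e(3) = 1.0986 nats.

Distribution B has the highest entropy.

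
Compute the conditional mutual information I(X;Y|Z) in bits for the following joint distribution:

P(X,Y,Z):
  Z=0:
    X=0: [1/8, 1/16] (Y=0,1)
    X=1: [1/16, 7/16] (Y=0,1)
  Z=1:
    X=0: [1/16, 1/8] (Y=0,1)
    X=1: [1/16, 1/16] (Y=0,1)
0.1435 bits

Conditional mutual information: I(X;Y|Z) = H(X|Z) + H(Y|Z) - H(X,Y|Z)

H(Z) = 0.8960
H(X,Z) = 1.7806 → H(X|Z) = 0.8846
H(Y,Z) = 1.7806 → H(Y|Z) = 0.8846
H(X,Y,Z) = 2.5218 → H(X,Y|Z) = 1.6257

I(X;Y|Z) = 0.8846 + 0.8846 - 1.6257 = 0.1435 bits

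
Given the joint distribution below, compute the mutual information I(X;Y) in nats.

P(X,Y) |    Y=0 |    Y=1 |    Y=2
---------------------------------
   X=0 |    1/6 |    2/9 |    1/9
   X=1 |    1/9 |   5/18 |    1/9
0.0087 nats

Mutual information: I(X;Y) = H(X) + H(Y) - H(X,Y)

Marginals:
P(X) = (1/2, 1/2), H(X) = 0.6931 nats
P(Y) = (5/18, 1/2, 2/9), H(Y) = 1.0366 nats

Joint entropy: H(X,Y) = 1.7211 nats

I(X;Y) = 0.6931 + 1.0366 - 1.7211 = 0.0087 nats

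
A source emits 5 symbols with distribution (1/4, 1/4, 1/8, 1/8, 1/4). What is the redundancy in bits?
0.0719 bits

Redundancy measures how far a source is from maximum entropy:
R = H_max - H(X)

Maximum entropy for 5 symbols: H_max = log_2(5) = 2.3219 bits
Actual entropy: H(X) = 2.2500 bits
Redundancy: R = 2.3219 - 2.2500 = 0.0719 bits

This redundancy represents potential for compression: the source could be compressed by 0.0719 bits per symbol.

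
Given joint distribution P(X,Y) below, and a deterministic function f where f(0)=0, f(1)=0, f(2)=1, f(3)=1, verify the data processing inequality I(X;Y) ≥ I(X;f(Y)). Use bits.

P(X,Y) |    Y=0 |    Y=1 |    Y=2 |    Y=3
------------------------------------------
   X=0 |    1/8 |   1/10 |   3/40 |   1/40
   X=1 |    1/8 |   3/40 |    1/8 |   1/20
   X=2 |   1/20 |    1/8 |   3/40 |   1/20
I(X;Y) = 0.0537, I(X;f(Y)) = 0.0138, inequality holds: 0.0537 ≥ 0.0138

Data Processing Inequality: For any Markov chain X → Y → Z, we have I(X;Y) ≥ I(X;Z).

Here Z = f(Y) is a deterministic function of Y, forming X → Y → Z.

Original I(X;Y) = 0.0537 bits

After applying f:
P(X,Z) where Z=f(Y):
- P(X,Z=0) = P(X,Y=0) + P(X,Y=1)
- P(X,Z=1) = P(X,Y=2) + P(X,Y=3)

I(X;Z) = I(X;f(Y)) = 0.0138 bits

Verification: 0.0537 ≥ 0.0138 ✓

Information cannot be created by processing; the function f can only lose information about X.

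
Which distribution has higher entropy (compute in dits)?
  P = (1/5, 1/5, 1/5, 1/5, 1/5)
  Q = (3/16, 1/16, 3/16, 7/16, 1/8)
P

Computing entropies in dits:
H(P) = 0.6990
H(Q) = 0.6178

Distribution P has higher entropy.

Intuition: The distribution closer to uniform (more spread out) has higher entropy.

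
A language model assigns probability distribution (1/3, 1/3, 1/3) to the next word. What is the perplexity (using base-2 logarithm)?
3.0000

Perplexity is 2^H (or exp(H) for natural log).

First, H = -Σ p log p = 1.5850 bits
Perplexity = 2^1.5850 = 3.0000

Interpretation: The model's uncertainty is equivalent to choosing uniformly among 3.0 options.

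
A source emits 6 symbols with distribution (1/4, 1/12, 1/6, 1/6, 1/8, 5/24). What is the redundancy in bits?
0.0781 bits

Redundancy measures how far a source is from maximum entropy:
R = H_max - H(X)

Maximum entropy for 6 symbols: H_max = log_2(6) = 2.5850 bits
Actual entropy: H(X) = 2.5069 bits
Redundancy: R = 2.5850 - 2.5069 = 0.0781 bits

This redundancy represents potential for compression: the source could be compressed by 0.0781 bits per symbol.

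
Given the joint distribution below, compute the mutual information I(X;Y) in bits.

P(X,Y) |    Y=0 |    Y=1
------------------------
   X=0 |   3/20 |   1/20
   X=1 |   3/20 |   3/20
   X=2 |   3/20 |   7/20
0.0899 bits

Mutual information: I(X;Y) = H(X) + H(Y) - H(X,Y)

Marginals:
P(X) = (1/5, 3/10, 1/2), H(X) = 1.4855 bits
P(Y) = (9/20, 11/20), H(Y) = 0.9928 bits

Joint entropy: H(X,Y) = 2.3884 bits

I(X;Y) = 1.4855 + 0.9928 - 2.3884 = 0.0899 bits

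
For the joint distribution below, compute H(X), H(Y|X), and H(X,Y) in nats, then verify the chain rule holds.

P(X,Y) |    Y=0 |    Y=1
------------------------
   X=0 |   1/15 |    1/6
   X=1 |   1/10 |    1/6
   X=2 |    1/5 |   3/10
H(X,Y) = 1.6911, H(X) = 1.0386, H(Y|X) = 0.6525 (all in nats)

Chain rule: H(X,Y) = H(X) + H(Y|X)

Left side — joint entropy directly:
H(X,Y) = -Σ p(x,y) log p(x,y) = 1.6911 nats

Right side — compute H(Y|X) from the conditional distributions:
P(X) = (7/30, 4/15, 1/2), so H(X) = 1.0386 nats
H(Y|X) = Σ_x P(X=x) · H(Y|X=x):
  P(Y|X=0) = (2/7, 5/7), H(Y|X=0) = 0.5983, weight P(X=0) = 7/30
  P(Y|X=1) = (3/8, 5/8), H(Y|X=1) = 0.6616, weight P(X=1) = 4/15
  P(Y|X=2) = (2/5, 3/5), H(Y|X=2) = 0.6730, weight P(X=2) = 1/2
H(Y|X) = 0.6525 nats

H(X) + H(Y|X) = 1.0386 + 0.6525 = 1.6911 nats

Both sides equal 1.6911 nats. ✓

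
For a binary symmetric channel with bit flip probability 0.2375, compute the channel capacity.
0.2091 bits

For a binary symmetric channel (BSC) with error probability p:
Capacity C = 1 - H(p) bits per symbol

where H(p) = -p log₂(p) - (1-p) log₂(1-p) is the binary entropy function.

H(0.2375) = 0.7909 bits
C = 1 - 0.7909 = 0.2091 bits per symbol

This means we can reliably transmit up to 0.2091 bits of information per channel use.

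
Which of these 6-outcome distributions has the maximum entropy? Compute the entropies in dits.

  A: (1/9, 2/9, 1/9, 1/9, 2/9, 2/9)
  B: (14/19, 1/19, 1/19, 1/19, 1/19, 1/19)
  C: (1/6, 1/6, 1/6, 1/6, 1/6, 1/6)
C

For a discrete distribution over n outcomes, entropy is maximized by the uniform distribution.

Computing entropies:
H(A) = 0.7536 dits
H(B) = 0.4342 dits
H(C) = 0.7782 dits

The uniform distribution (where all probabilities equal 1/6) achieves the maximum entropy of log_10(6) = 0.7782 dits.

Distribution C has the highest entropy.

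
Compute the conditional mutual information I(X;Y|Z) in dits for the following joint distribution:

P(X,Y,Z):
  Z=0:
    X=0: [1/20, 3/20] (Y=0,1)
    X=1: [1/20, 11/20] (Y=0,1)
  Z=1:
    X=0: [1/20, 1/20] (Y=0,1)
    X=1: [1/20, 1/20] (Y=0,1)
0.0073 dits

Conditional mutual information: I(X;Y|Z) = H(X|Z) + H(Y|Z) - H(X,Y|Z)

H(Z) = 0.2173
H(X,Z) = 0.4729 → H(X|Z) = 0.2556
H(Y,Z) = 0.4084 → H(Y|Z) = 0.1911
H(X,Y,Z) = 0.6567 → H(X,Y|Z) = 0.4394

I(X;Y|Z) = 0.2556 + 0.1911 - 0.4394 = 0.0073 dits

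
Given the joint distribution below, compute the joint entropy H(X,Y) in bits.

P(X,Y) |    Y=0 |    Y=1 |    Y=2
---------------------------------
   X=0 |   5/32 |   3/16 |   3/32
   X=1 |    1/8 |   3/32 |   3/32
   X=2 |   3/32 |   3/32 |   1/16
3.0971 bits

Joint entropy is H(X,Y) = -Σ_{x,y} p(x,y) log p(x,y).

Summing over all non-zero entries:
H(X,Y) = -[5/32·log_2(5/32) + 3/16·log_2(3/16) + 3/32·log_2(3/32) + 1/8·log_2(1/8) + 3/32·log_2(3/32) + 3/32·log_2(3/32) + 3/32·log_2(3/32) + 3/32·log_2(3/32) + 1/16·log_2(1/16)]
H(X,Y) = 3.0971 bits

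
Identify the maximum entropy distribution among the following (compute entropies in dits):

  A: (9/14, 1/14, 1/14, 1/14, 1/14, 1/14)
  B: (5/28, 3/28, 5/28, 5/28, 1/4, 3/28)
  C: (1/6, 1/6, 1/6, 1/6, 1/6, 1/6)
C

For a discrete distribution over n outcomes, entropy is maximized by the uniform distribution.

Computing entropies:
H(A) = 0.5327 dits
H(B) = 0.7592 dits
H(C) = 0.7782 dits

The uniform distribution (where all probabilities equal 1/6) achieves the maximum entropy of log_10(6) = 0.7782 dits.

Distribution C has the highest entropy.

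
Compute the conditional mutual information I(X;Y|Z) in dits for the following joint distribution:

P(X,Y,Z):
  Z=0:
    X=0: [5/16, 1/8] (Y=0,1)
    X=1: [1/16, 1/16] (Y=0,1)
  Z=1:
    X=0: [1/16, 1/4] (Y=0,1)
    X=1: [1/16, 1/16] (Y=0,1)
0.0123 dits

Conditional mutual information: I(X;Y|Z) = H(X|Z) + H(Y|Z) - H(X,Y|Z)

H(Z) = 0.2976
H(X,Z) = 0.5407 → H(X|Z) = 0.2431
H(Y,Z) = 0.5668 → H(Y|Z) = 0.2692
H(X,Y,Z) = 0.7975 → H(X,Y|Z) = 0.4999

I(X;Y|Z) = 0.2431 + 0.2692 - 0.4999 = 0.0123 dits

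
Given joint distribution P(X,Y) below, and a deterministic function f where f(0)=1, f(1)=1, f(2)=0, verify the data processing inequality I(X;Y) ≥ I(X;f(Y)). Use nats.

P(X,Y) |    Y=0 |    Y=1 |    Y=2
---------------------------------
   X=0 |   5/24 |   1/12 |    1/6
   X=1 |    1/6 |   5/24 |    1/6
I(X;Y) = 0.0265, I(X;f(Y)) = 0.0017, inequality holds: 0.0265 ≥ 0.0017

Data Processing Inequality: For any Markov chain X → Y → Z, we have I(X;Y) ≥ I(X;Z).

Here Z = f(Y) is a deterministic function of Y, forming X → Y → Z.

Original I(X;Y) = 0.0265 nats

After applying f:
P(X,Z) where Z=f(Y):
- P(X,Z=0) = P(X,Y=2)
- P(X,Z=1) = P(X,Y=0) + P(X,Y=1)

I(X;Z) = I(X;f(Y)) = 0.0017 nats

Verification: 0.0265 ≥ 0.0017 ✓

Information cannot be created by processing; the function f can only lose information about X.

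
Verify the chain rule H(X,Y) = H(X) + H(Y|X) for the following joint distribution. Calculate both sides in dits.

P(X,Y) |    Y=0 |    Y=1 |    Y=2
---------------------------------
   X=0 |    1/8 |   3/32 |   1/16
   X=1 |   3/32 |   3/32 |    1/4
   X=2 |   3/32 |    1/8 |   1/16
H(X,Y) = 0.9123, H(X) = 0.4670, H(Y|X) = 0.4454 (all in dits)

Chain rule: H(X,Y) = H(X) + H(Y|X)

Left side — joint entropy directly:
H(X,Y) = -Σ p(x,y) log p(x,y) = 0.9123 dits

Right side — compute H(Y|X) from the conditional distributions:
P(X) = (9/32, 7/16, 9/32), so H(X) = 0.4670 dits
H(Y|X) = Σ_x P(X=x) · H(Y|X=x):
  P(Y|X=0) = (4/9, 1/3, 2/9), H(Y|X=0) = 0.4607, weight P(X=0) = 9/32
  P(Y|X=1) = (3/14, 3/14, 4/7), H(Y|X=1) = 0.4256, weight P(X=1) = 7/16
  P(Y|X=2) = (1/3, 4/9, 2/9), H(Y|X=2) = 0.4607, weight P(X=2) = 9/32
H(Y|X) = 0.4454 dits

H(X) + H(Y|X) = 0.4670 + 0.4454 = 0.9123 dits

Both sides equal 0.9123 dits. ✓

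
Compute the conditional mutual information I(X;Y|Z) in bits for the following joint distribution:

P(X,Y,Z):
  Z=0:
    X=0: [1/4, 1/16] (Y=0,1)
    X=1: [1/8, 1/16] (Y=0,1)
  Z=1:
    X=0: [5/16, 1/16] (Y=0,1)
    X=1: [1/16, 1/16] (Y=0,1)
0.0447 bits

Conditional mutual information: I(X;Y|Z) = H(X|Z) + H(Y|Z) - H(X,Y|Z)

H(Z) = 1.0000
H(X,Z) = 1.8829 → H(X|Z) = 0.8829
H(Y,Z) = 1.8113 → H(Y|Z) = 0.8113
H(X,Y,Z) = 2.6494 → H(X,Y|Z) = 1.6494

I(X;Y|Z) = 0.8829 + 0.8113 - 1.6494 = 0.0447 bits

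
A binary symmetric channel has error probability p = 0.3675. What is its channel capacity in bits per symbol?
0.0513 bits

For a binary symmetric channel (BSC) with error probability p:
Capacity C = 1 - H(p) bits per symbol

where H(p) = -p log₂(p) - (1-p) log₂(1-p) is the binary entropy function.

H(0.3675) = 0.9487 bits
C = 1 - 0.9487 = 0.0513 bits per symbol

This means we can reliably transmit up to 0.0513 bits of information per channel use.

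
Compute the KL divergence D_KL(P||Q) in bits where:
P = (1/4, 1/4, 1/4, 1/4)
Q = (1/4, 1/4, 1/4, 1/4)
0.0000 bits

KL divergence: D_KL(P||Q) = Σ p(x) log(p(x)/q(x))

Computing term by term:
  x=0: 1/4 × log_2[(1/4)/(1/4)] = 1/4 × 0.0000 = 0.0000
  x=1: 1/4 × log_2[(1/4)/(1/4)] = 1/4 × 0.0000 = 0.0000
  x=2: 1/4 × log_2[(1/4)/(1/4)] = 1/4 × 0.0000 = 0.0000
  x=3: 1/4 × log_2[(1/4)/(1/4)] = 1/4 × 0.0000 = 0.0000

D_KL(P||Q) = 0.0000 bits

Note: KL divergence is always non-negative and equals 0 iff P = Q.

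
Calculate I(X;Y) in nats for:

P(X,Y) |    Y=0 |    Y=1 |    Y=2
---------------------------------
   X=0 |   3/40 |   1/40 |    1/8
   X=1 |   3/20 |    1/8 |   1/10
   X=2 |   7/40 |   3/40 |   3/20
0.0349 nats

Mutual information: I(X;Y) = H(X) + H(Y) - H(X,Y)

Marginals:
P(X) = (9/40, 3/8, 2/5), H(X) = 1.0699 nats
P(Y) = (2/5, 9/40, 3/8), H(Y) = 1.0699 nats

Joint entropy: H(X,Y) = 2.1050 nats

I(X;Y) = 1.0699 + 1.0699 - 2.1050 = 0.0349 nats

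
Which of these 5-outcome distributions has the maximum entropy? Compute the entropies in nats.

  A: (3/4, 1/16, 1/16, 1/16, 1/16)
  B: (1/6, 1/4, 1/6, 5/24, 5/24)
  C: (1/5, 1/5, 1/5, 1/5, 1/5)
C

For a discrete distribution over n outcomes, entropy is maximized by the uniform distribution.

Computing entropies:
H(A) = 0.9089 nats
H(B) = 1.5974 nats
H(C) = 1.6094 nats

The uniform distribution (where all probabilities equal 1/5) achieves the maximum entropy of log_e(5) = 1.6094 nats.

Distribution C has the highest entropy.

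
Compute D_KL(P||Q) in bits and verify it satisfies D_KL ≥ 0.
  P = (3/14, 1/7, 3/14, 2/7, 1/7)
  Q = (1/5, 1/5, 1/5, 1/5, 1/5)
0.0510 bits

KL divergence satisfies the Gibbs inequality: D_KL(P||Q) ≥ 0 for all distributions P, Q.

D_KL(P||Q) = Σ p(x) log(p(x)/q(x))
Term by term:
  x=0: 3/14 × log_2[(3/14)/(1/5)] = 0.0213
  x=1: 1/7 × log_2[(1/7)/(1/5)] = -0.0693
  x=2: 3/14 × log_2[(3/14)/(1/5)] = 0.0213
  x=3: 2/7 × log_2[(2/7)/(1/5)] = 0.1470
  x=4: 1/7 × log_2[(1/7)/(1/5)] = -0.0693
D_KL(P||Q) = 0.0510 bits

D_KL(P||Q) = 0.0510 ≥ 0 ✓

This non-negativity is a fundamental property: relative entropy cannot be negative because it measures how different Q is from P.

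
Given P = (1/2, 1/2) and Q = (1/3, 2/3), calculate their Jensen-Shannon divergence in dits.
0.0062 dits

Jensen-Shannon divergence is:
JSD(P||Q) = 0.5 × D_KL(P||M) + 0.5 × D_KL(Q||M)
where M = 0.5 × (P + Q) is the mixture distribution.

M = 0.5 × (1/2, 1/2) + 0.5 × (1/3, 2/3) = (5/12, 7/12)

D_KL(P||M) = 0.0061 dits
D_KL(Q||M) = 0.0064 dits

JSD(P||Q) = 0.5 × 0.0061 + 0.5 × 0.0064 = 0.0062 dits

Unlike KL divergence, JSD is symmetric and bounded: 0 ≤ JSD ≤ log(2).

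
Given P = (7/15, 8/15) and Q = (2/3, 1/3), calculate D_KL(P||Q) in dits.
0.0366 dits

KL divergence: D_KL(P||Q) = Σ p(x) log(p(x)/q(x))

Computing term by term:
  x=0: 7/15 × log_10[(7/15)/(2/3)] = 7/15 × -0.1549 = -0.0723
  x=1: 8/15 × log_10[(8/15)/(1/3)] = 8/15 × 0.2041 = 0.1089

D_KL(P||Q) = 0.0366 dits

Note: KL divergence is always non-negative and equals 0 iff P = Q.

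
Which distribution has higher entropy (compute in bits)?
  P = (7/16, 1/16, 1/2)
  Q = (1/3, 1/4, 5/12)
Q

Computing entropies in bits:
H(P) = 1.2718
H(Q) = 1.5546

Distribution Q has higher entropy.

Intuition: The distribution closer to uniform (more spread out) has higher entropy.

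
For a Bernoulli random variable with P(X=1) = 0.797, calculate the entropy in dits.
0.2191 dits

The binary entropy function is:
H(p) = -p log(p) - (1-p) log(1-p)

H(0.797) = -0.797 × log_10(0.797) - 0.203 × log_10(0.203)
H(0.797) = 0.2191 dits

Note: Binary entropy is maximized at p=0.5 (H=1 bit) and minimized at p=0 or p=1 (H=0).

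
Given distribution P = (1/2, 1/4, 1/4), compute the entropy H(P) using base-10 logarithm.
0.4515 dits

Shannon entropy is H(X) = -Σ p(x) log p(x).

For P = (1/2, 1/4, 1/4):
H = -1/2 × log_10(1/2) -1/4 × log_10(1/4) -1/4 × log_10(1/4)
H = 0.4515 dits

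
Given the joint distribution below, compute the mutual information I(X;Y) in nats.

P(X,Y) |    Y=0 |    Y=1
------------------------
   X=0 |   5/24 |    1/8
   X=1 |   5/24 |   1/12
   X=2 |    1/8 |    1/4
0.0560 nats

Mutual information: I(X;Y) = H(X) + H(Y) - H(X,Y)

Marginals:
P(X) = (1/3, 7/24, 3/8), H(X) = 1.0934 nats
P(Y) = (13/24, 11/24), H(Y) = 0.6897 nats

Joint entropy: H(X,Y) = 1.7271 nats

I(X;Y) = 1.0934 + 0.6897 - 1.7271 = 0.0560 nats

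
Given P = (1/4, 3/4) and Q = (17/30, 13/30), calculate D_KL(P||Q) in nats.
0.2068 nats

KL divergence: D_KL(P||Q) = Σ p(x) log(p(x)/q(x))

Computing term by term:
  x=0: 1/4 × log_e[(1/4)/(17/30)] = 1/4 × -0.8183 = -0.2046
  x=1: 3/4 × log_e[(3/4)/(13/30)] = 3/4 × 0.5486 = 0.4114

D_KL(P||Q) = 0.2068 nats

Note: KL divergence is always non-negative and equals 0 iff P = Q.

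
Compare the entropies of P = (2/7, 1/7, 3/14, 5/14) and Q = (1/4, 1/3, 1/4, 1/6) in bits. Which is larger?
Q

Computing entropies in bits:
H(P) = 1.9242
H(Q) = 1.9591

Distribution Q has higher entropy.

Intuition: The distribution closer to uniform (more spread out) has higher entropy.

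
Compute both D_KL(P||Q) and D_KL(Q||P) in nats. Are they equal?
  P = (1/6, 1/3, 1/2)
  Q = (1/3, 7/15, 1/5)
D_KL(P||Q) = 0.2305, D_KL(Q||P) = 0.2048

KL divergence is not symmetric: D_KL(P||Q) ≠ D_KL(Q||P) in general.

D_KL(P||Q) = 0.2305 nats
D_KL(Q||P) = 0.2048 nats

No, they are not equal!

This asymmetry is why KL divergence is not a true distance metric.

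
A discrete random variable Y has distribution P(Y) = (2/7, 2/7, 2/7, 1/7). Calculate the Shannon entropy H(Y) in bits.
1.9502 bits

Shannon entropy is H(X) = -Σ p(x) log p(x).

For P = (2/7, 2/7, 2/7, 1/7):
H = -2/7 × log_2(2/7) -2/7 × log_2(2/7) -2/7 × log_2(2/7) -1/7 × log_2(1/7)
H = 1.9502 bits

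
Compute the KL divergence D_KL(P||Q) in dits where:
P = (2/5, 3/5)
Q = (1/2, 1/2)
0.0087 dits

KL divergence: D_KL(P||Q) = Σ p(x) log(p(x)/q(x))

Computing term by term:
  x=0: 2/5 × log_10[(2/5)/(1/2)] = 2/5 × -0.0969 = -0.0388
  x=1: 3/5 × log_10[(3/5)/(1/2)] = 3/5 × 0.0792 = 0.0475

D_KL(P||Q) = 0.0087 dits

Note: KL divergence is always non-negative and equals 0 iff P = Q.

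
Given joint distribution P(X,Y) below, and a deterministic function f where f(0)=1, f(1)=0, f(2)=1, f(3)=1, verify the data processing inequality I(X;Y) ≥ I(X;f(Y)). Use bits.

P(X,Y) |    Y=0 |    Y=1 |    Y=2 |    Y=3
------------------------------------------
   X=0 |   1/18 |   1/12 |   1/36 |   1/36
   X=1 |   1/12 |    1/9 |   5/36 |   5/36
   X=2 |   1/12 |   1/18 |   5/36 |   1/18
I(X;Y) = 0.0686, I(X;f(Y)) = 0.0313, inequality holds: 0.0686 ≥ 0.0313

Data Processing Inequality: For any Markov chain X → Y → Z, we have I(X;Y) ≥ I(X;Z).

Here Z = f(Y) is a deterministic function of Y, forming X → Y → Z.

Original I(X;Y) = 0.0686 bits

After applying f:
P(X,Z) where Z=f(Y):
- P(X,Z=0) = P(X,Y=1)
- P(X,Z=1) = P(X,Y=0) + P(X,Y=2) + P(X,Y=3)

I(X;Z) = I(X;f(Y)) = 0.0313 bits

Verification: 0.0686 ≥ 0.0313 ✓

Information cannot be created by processing; the function f can only lose information about X.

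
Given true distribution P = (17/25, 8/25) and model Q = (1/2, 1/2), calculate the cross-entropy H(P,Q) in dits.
0.3010 dits

Cross-entropy: H(P,Q) = -Σ p(x) log q(x)

Alternatively: H(P,Q) = H(P) + D_KL(P||Q)
H(P) = 0.2722 dits
D_KL(P||Q) = 0.0288 dits

H(P,Q) = 0.2722 + 0.0288 = 0.3010 dits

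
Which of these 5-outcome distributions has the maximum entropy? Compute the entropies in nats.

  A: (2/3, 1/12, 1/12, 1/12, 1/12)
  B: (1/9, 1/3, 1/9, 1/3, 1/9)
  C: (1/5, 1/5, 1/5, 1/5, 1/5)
C

For a discrete distribution over n outcomes, entropy is maximized by the uniform distribution.

Computing entropies:
H(A) = 1.0986 nats
H(B) = 1.4648 nats
H(C) = 1.6094 nats

The uniform distribution (where all probabilities equal 1/5) achieves the maximum entropy of log_e(5) = 1.6094 nats.

Distribution C has the highest entropy.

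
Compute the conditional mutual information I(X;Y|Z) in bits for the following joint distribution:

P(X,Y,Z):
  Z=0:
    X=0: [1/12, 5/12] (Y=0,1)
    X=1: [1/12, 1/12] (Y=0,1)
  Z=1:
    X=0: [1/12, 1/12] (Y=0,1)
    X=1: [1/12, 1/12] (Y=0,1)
0.0492 bits

Conditional mutual information: I(X;Y|Z) = H(X|Z) + H(Y|Z) - H(X,Y|Z)

H(Z) = 0.9183
H(X,Z) = 1.7925 → H(X|Z) = 0.8742
H(Y,Z) = 1.7925 → H(Y|Z) = 0.8742
H(X,Y,Z) = 2.6175 → H(X,Y|Z) = 1.6992

I(X;Y|Z) = 0.8742 + 0.8742 - 1.6992 = 0.0492 bits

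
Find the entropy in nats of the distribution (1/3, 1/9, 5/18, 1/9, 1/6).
1.5089 nats

Shannon entropy is H(X) = -Σ p(x) log p(x).

For P = (1/3, 1/9, 5/18, 1/9, 1/6):
H = -1/3 × log_e(1/3) -1/9 × log_e(1/9) -5/18 × log_e(5/18) -1/9 × log_e(1/9) -1/6 × log_e(1/6)
H = 1.5089 nats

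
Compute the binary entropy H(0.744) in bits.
0.8207 bits

The binary entropy function is:
H(p) = -p log(p) - (1-p) log(1-p)

H(0.744) = -0.744 × log_2(0.744) - 0.256 × log_2(0.256)
H(0.744) = 0.8207 bits

Note: Binary entropy is maximized at p=0.5 (H=1 bit) and minimized at p=0 or p=1 (H=0).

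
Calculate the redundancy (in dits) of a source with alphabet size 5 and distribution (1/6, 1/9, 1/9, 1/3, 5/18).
0.0437 dits

Redundancy measures how far a source is from maximum entropy:
R = H_max - H(X)

Maximum entropy for 5 symbols: H_max = log_10(5) = 0.6990 dits
Actual entropy: H(X) = 0.6553 dits
Redundancy: R = 0.6990 - 0.6553 = 0.0437 dits

This redundancy represents potential for compression: the source could be compressed by 0.0437 dits per symbol.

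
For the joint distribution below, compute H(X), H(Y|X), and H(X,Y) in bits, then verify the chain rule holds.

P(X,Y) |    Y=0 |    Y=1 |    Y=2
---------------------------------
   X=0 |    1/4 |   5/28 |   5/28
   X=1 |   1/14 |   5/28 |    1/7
H(X,Y) = 2.5045, H(X) = 0.9666, H(Y|X) = 1.5379 (all in bits)

Chain rule: H(X,Y) = H(X) + H(Y|X)

Left side — joint entropy directly:
H(X,Y) = -Σ p(x,y) log p(x,y) = 2.5045 bits

Right side — compute H(Y|X) from the conditional distributions:
P(X) = (17/28, 11/28), so H(X) = 0.9666 bits
H(Y|X) = Σ_x P(X=x) · H(Y|X=x):
  P(Y|X=0) = (7/17, 5/17, 5/17), H(Y|X=0) = 1.5657, weight P(X=0) = 17/28
  P(Y|X=1) = (2/11, 5/11, 4/11), H(Y|X=1) = 1.4949, weight P(X=1) = 11/28
H(Y|X) = 1.5379 bits

H(X) + H(Y|X) = 0.9666 + 1.5379 = 2.5045 bits

Both sides equal 2.5045 bits. ✓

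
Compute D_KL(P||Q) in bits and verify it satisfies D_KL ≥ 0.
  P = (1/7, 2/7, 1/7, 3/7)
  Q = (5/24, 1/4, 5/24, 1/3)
0.0549 bits

KL divergence satisfies the Gibbs inequality: D_KL(P||Q) ≥ 0 for all distributions P, Q.

D_KL(P||Q) = Σ p(x) log(p(x)/q(x))
Term by term:
  x=0: 1/7 × log_2[(1/7)/(5/24)] = -0.0778
  x=1: 2/7 × log_2[(2/7)/(1/4)] = 0.0550
  x=2: 1/7 × log_2[(1/7)/(5/24)] = -0.0778
  x=3: 3/7 × log_2[(3/7)/(1/3)] = 0.1554
D_KL(P||Q) = 0.0549 bits

D_KL(P||Q) = 0.0549 ≥ 0 ✓

This non-negativity is a fundamental property: relative entropy cannot be negative because it measures how different Q is from P.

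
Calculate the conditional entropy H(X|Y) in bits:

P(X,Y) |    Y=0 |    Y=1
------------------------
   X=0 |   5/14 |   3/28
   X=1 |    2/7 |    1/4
0.9519 bits

Using the chain rule: H(X|Y) = H(X,Y) - H(Y)

First, compute H(X,Y) = 1.8922 bits

Marginal P(Y) = (9/14, 5/14)
H(Y) = 0.9403 bits

H(X|Y) = H(X,Y) - H(Y) = 1.8922 - 0.9403 = 0.9519 bits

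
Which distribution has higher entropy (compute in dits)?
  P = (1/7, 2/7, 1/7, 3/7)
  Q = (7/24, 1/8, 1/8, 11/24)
P

Computing entropies in dits:
H(P) = 0.5546
H(Q) = 0.5371

Distribution P has higher entropy.

Intuition: The distribution closer to uniform (more spread out) has higher entropy.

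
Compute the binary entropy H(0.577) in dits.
0.2959 dits

The binary entropy function is:
H(p) = -p log(p) - (1-p) log(1-p)

H(0.577) = -0.577 × log_10(0.577) - 0.423 × log_10(0.423)
H(0.577) = 0.2959 dits

Note: Binary entropy is maximized at p=0.5 (H=1 bit) and minimized at p=0 or p=1 (H=0).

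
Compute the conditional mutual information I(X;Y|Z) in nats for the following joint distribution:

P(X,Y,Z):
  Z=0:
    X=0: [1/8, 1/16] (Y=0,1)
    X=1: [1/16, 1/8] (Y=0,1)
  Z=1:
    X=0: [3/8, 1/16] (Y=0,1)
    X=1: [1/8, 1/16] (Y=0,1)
0.0352 nats

Conditional mutual information: I(X;Y|Z) = H(X|Z) + H(Y|Z) - H(X,Y|Z)

H(Z) = 0.6616
H(X,Z) = 1.3033 → H(X|Z) = 0.6417
H(Y,Z) = 1.2342 → H(Y|Z) = 0.5727
H(X,Y,Z) = 1.8407 → H(X,Y|Z) = 1.1792

I(X;Y|Z) = 0.6417 + 0.5727 - 1.1792 = 0.0352 nats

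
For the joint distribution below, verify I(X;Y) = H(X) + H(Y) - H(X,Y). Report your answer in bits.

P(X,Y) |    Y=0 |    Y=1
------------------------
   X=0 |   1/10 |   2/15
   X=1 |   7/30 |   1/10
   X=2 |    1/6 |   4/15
I(X;Y) = 0.0598 bits

Mutual information has multiple equivalent forms:
- I(X;Y) = H(X) - H(X|Y)
- I(X;Y) = H(Y) - H(Y|X)
- I(X;Y) = H(X) + H(Y) - H(X,Y)

Computing all quantities:
H(X) = 1.5410, H(Y) = 1.0000, H(X,Y) = 2.4812
H(X|Y) = 1.4812, H(Y|X) = 0.9402

Verification:
H(X) - H(X|Y) = 1.5410 - 1.4812 = 0.0598
H(Y) - H(Y|X) = 1.0000 - 0.9402 = 0.0598
H(X) + H(Y) - H(X,Y) = 1.5410 + 1.0000 - 2.4812 = 0.0598

All forms give I(X;Y) = 0.0598 bits. ✓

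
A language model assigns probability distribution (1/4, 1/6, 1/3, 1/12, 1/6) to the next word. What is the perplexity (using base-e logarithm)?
4.5590

Perplexity is e^H (or exp(H) for natural log).

First, H = -Σ p log p = 1.5171 nats
Perplexity = e^1.5171 = 4.5590

Interpretation: The model's uncertainty is equivalent to choosing uniformly among 4.6 options.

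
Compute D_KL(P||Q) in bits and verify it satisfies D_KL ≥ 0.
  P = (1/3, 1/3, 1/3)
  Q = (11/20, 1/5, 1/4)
0.1432 bits

KL divergence satisfies the Gibbs inequality: D_KL(P||Q) ≥ 0 for all distributions P, Q.

D_KL(P||Q) = Σ p(x) log(p(x)/q(x))
Term by term:
  x=0: 1/3 × log_2[(1/3)/(11/20)] = -0.2408
  x=1: 1/3 × log_2[(1/3)/(1/5)] = 0.2457
  x=2: 1/3 × log_2[(1/3)/(1/4)] = 0.1383
D_KL(P||Q) = 0.1432 bits

D_KL(P||Q) = 0.1432 ≥ 0 ✓

This non-negativity is a fundamental property: relative entropy cannot be negative because it measures how different Q is from P.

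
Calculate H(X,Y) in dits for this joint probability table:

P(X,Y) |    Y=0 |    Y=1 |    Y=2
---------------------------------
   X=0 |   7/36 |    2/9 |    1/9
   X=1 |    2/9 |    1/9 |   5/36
0.7597 dits

Joint entropy is H(X,Y) = -Σ_{x,y} p(x,y) log p(x,y).

Summing over all non-zero entries:
H(X,Y) = -[7/36·log_10(7/36) + 2/9·log_10(2/9) + 1/9·log_10(1/9) + 2/9·log_10(2/9) + 1/9·log_10(1/9) + 5/36·log_10(5/36)]
H(X,Y) = 0.7597 dits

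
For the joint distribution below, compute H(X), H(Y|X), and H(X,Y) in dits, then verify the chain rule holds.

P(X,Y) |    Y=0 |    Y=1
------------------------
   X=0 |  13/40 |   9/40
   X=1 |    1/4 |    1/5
H(X,Y) = 0.5947, H(X) = 0.2989, H(Y|X) = 0.2959 (all in dits)

Chain rule: H(X,Y) = H(X) + H(Y|X)

Left side — joint entropy directly:
H(X,Y) = -Σ p(x,y) log p(x,y) = 0.5947 dits

Right side — compute H(Y|X) from the conditional distributions:
P(X) = (11/20, 9/20), so H(X) = 0.2989 dits
H(Y|X) = Σ_x P(X=x) · H(Y|X=x):
  P(Y|X=0) = (13/22, 9/22), H(Y|X=0) = 0.2938, weight P(X=0) = 11/20
  P(Y|X=1) = (5/9, 4/9), H(Y|X=1) = 0.2983, weight P(X=1) = 9/20
H(Y|X) = 0.2959 dits

H(X) + H(Y|X) = 0.2989 + 0.2959 = 0.5947 dits

Both sides equal 0.5947 dits. ✓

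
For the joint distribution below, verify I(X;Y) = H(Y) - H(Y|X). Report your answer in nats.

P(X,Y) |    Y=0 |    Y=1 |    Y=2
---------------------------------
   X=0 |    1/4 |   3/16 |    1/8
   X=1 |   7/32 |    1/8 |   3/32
I(X;Y) = 0.0017 nats

Mutual information has multiple equivalent forms:
- I(X;Y) = H(X) - H(X|Y)
- I(X;Y) = H(Y) - H(Y|X)
- I(X;Y) = H(X) + H(Y) - H(X,Y)

Computing all quantities:
H(X) = 0.6853, H(Y) = 1.0511, H(X,Y) = 1.7347
H(X|Y) = 0.6836, H(Y|X) = 1.0494

Verification:
H(X) - H(X|Y) = 0.6853 - 0.6836 = 0.0017
H(Y) - H(Y|X) = 1.0511 - 1.0494 = 0.0017
H(X) + H(Y) - H(X,Y) = 0.6853 + 1.0511 - 1.7347 = 0.0017

All forms give I(X;Y) = 0.0017 nats. ✓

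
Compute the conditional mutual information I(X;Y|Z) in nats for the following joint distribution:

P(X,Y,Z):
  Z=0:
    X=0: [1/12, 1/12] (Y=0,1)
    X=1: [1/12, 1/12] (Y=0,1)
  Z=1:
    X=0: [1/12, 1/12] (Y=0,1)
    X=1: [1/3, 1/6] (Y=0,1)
0.0073 nats

Conditional mutual information: I(X;Y|Z) = H(X|Z) + H(Y|Z) - H(X,Y|Z)

H(Z) = 0.6365
H(X,Z) = 1.2425 → H(X|Z) = 0.6059
H(Y,Z) = 1.3086 → H(Y|Z) = 0.6721
H(X,Y,Z) = 1.9073 → H(X,Y|Z) = 1.2708

I(X;Y|Z) = 0.6059 + 0.6721 - 1.2708 = 0.0073 nats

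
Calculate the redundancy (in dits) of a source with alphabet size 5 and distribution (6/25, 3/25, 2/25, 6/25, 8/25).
0.0449 dits

Redundancy measures how far a source is from maximum entropy:
R = H_max - H(X)

Maximum entropy for 5 symbols: H_max = log_10(5) = 0.6990 dits
Actual entropy: H(X) = 0.6541 dits
Redundancy: R = 0.6990 - 0.6541 = 0.0449 dits

This redundancy represents potential for compression: the source could be compressed by 0.0449 dits per symbol.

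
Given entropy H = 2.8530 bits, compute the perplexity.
7.2250

Perplexity is 2^H (or exp(H) for natural log).

H = 2.8530 bits
Perplexity = 2^2.8530 = 7.2250

Interpretation: The model's uncertainty is equivalent to choosing uniformly among 7.2 options.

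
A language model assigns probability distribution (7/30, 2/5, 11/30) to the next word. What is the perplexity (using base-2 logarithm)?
2.9269

Perplexity is 2^H (or exp(H) for natural log).

First, H = -Σ p log p = 1.5494 bits
Perplexity = 2^1.5494 = 2.9269

Interpretation: The model's uncertainty is equivalent to choosing uniformly among 2.9 options.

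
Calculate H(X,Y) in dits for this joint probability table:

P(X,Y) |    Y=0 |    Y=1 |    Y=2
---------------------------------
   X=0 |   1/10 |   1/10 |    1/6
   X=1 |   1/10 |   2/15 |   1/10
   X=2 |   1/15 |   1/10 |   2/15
0.9414 dits

Joint entropy is H(X,Y) = -Σ_{x,y} p(x,y) log p(x,y).

Summing over all non-zero entries:
H(X,Y) = -[1/10·log_10(1/10) + 1/10·log_10(1/10) + 1/6·log_10(1/6) + 1/10·log_10(1/10) + 2/15·log_10(2/15) + 1/10·log_10(1/10) + 1/15·log_10(1/15) + 1/10·log_10(1/10) + 2/15·log_10(2/15)]
H(X,Y) = 0.9414 dits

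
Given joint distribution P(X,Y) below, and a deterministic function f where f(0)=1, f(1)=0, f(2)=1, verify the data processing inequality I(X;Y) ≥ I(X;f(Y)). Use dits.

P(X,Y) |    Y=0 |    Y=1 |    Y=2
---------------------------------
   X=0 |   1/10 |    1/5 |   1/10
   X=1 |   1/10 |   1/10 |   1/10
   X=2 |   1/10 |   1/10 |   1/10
I(X;Y) = 0.0060, I(X;f(Y)) = 0.0060, inequality holds: 0.0060 ≥ 0.0060

Data Processing Inequality: For any Markov chain X → Y → Z, we have I(X;Y) ≥ I(X;Z).

Here Z = f(Y) is a deterministic function of Y, forming X → Y → Z.

Original I(X;Y) = 0.0060 dits

After applying f:
P(X,Z) where Z=f(Y):
- P(X,Z=0) = P(X,Y=1)
- P(X,Z=1) = P(X,Y=0) + P(X,Y=2)

I(X;Z) = I(X;f(Y)) = 0.0060 dits

Verification: 0.0060 ≥ 0.0060 ✓

Information cannot be created by processing; the function f can only lose information about X.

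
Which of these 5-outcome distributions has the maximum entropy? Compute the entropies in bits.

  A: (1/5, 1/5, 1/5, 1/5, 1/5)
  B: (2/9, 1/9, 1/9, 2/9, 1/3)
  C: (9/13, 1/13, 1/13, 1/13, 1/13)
A

For a discrete distribution over n outcomes, entropy is maximized by the uniform distribution.

Computing entropies:
H(A) = 2.3219 bits
H(B) = 2.1972 bits
H(C) = 1.5059 bits

The uniform distribution (where all probabilities equal 1/5) achieves the maximum entropy of log_2(5) = 2.3219 bits.

Distribution A has the highest entropy.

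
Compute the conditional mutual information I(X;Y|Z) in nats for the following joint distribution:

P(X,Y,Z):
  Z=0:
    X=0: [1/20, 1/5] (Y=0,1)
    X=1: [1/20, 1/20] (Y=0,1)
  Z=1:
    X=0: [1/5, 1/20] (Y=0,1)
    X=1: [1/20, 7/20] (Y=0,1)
0.1723 nats

Conditional mutual information: I(X;Y|Z) = H(X|Z) + H(Y|Z) - H(X,Y|Z)

H(Z) = 0.6474
H(X,Z) = 1.2899 → H(X|Z) = 0.6425
H(Y,Z) = 1.2899 → H(Y|Z) = 0.6425
H(X,Y,Z) = 1.7601 → H(X,Y|Z) = 1.1127

I(X;Y|Z) = 0.6425 + 0.6425 - 1.1127 = 0.1723 nats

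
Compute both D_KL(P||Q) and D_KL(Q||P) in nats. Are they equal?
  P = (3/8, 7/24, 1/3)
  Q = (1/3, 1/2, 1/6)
D_KL(P||Q) = 0.1180, D_KL(Q||P) = 0.1147

KL divergence is not symmetric: D_KL(P||Q) ≠ D_KL(Q||P) in general.

D_KL(P||Q) = 0.1180 nats
D_KL(Q||P) = 0.1147 nats

No, they are not equal!

This asymmetry is why KL divergence is not a true distance metric.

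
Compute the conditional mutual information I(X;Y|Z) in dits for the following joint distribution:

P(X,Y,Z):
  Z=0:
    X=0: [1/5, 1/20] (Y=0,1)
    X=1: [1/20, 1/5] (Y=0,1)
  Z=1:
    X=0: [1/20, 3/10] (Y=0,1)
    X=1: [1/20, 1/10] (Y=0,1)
0.0467 dits

Conditional mutual information: I(X;Y|Z) = H(X|Z) + H(Y|Z) - H(X,Y|Z)

H(Z) = 0.3010
H(X,Z) = 0.5842 → H(X|Z) = 0.2832
H(Y,Z) = 0.5602 → H(Y|Z) = 0.2592
H(X,Y,Z) = 0.7967 → H(X,Y|Z) = 0.4956

I(X;Y|Z) = 0.2832 + 0.2592 - 0.4956 = 0.0467 dits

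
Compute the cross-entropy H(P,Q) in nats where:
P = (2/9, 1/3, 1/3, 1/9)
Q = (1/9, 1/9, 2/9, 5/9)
1.7873 nats

Cross-entropy: H(P,Q) = -Σ p(x) log q(x)

Alternatively: H(P,Q) = H(P) + D_KL(P||Q)
H(P) = 1.3108 nats
D_KL(P||Q) = 0.4766 nats

H(P,Q) = 1.3108 + 0.4766 = 1.7873 nats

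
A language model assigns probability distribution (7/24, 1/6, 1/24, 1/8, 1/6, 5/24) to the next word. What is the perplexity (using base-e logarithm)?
5.3429

Perplexity is e^H (or exp(H) for natural log).

First, H = -Σ p log p = 1.6758 nats
Perplexity = e^1.6758 = 5.3429

Interpretation: The model's uncertainty is equivalent to choosing uniformly among 5.3 options.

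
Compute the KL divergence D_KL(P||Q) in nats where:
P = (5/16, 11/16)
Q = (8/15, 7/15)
0.0993 nats

KL divergence: D_KL(P||Q) = Σ p(x) log(p(x)/q(x))

Computing term by term:
  x=0: 5/16 × log_e[(5/16)/(8/15)] = 5/16 × -0.5345 = -0.1670
  x=1: 11/16 × log_e[(11/16)/(7/15)] = 11/16 × 0.3874 = 0.2664

D_KL(P||Q) = 0.0993 nats

Note: KL divergence is always non-negative and equals 0 iff P = Q.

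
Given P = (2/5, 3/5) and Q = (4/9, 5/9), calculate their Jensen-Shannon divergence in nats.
0.0010 nats

Jensen-Shannon divergence is:
JSD(P||Q) = 0.5 × D_KL(P||M) + 0.5 × D_KL(Q||M)
where M = 0.5 × (P + Q) is the mixture distribution.

M = 0.5 × (2/5, 3/5) + 0.5 × (4/9, 5/9) = (0.422222, 0.577778)

D_KL(P||M) = 0.0010 nats
D_KL(Q||M) = 0.0010 nats

JSD(P||Q) = 0.5 × 0.0010 + 0.5 × 0.0010 = 0.0010 nats

Unlike KL divergence, JSD is symmetric and bounded: 0 ≤ JSD ≤ log(2).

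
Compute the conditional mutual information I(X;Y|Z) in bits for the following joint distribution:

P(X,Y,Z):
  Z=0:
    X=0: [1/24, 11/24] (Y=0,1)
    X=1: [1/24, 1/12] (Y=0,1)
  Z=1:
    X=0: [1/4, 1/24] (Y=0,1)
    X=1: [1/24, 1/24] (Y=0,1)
0.0630 bits

Conditional mutual information: I(X;Y|Z) = H(X|Z) + H(Y|Z) - H(X,Y|Z)

H(Z) = 0.9544
H(X,Z) = 1.6922 → H(X|Z) = 0.7378
H(Y,Z) = 1.5951 → H(Y|Z) = 0.6406
H(X,Y,Z) = 2.2698 → H(X,Y|Z) = 1.3154

I(X;Y|Z) = 0.7378 + 0.6406 - 1.3154 = 0.0630 bits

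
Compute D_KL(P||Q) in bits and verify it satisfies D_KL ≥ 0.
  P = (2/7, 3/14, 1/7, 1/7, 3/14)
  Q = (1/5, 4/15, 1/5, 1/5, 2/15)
0.0874 bits

KL divergence satisfies the Gibbs inequality: D_KL(P||Q) ≥ 0 for all distributions P, Q.

D_KL(P||Q) = Σ p(x) log(p(x)/q(x))
Term by term:
  x=0: 2/7 × log_2[(2/7)/(1/5)] = 0.1470
  x=1: 3/14 × log_2[(3/14)/(4/15)] = -0.0676
  x=2: 1/7 × log_2[(1/7)/(1/5)] = -0.0693
  x=3: 1/7 × log_2[(1/7)/(1/5)] = -0.0693
  x=4: 3/14 × log_2[(3/14)/(2/15)] = 0.1467
D_KL(P||Q) = 0.0874 bits

D_KL(P||Q) = 0.0874 ≥ 0 ✓

This non-negativity is a fundamental property: relative entropy cannot be negative because it measures how different Q is from P.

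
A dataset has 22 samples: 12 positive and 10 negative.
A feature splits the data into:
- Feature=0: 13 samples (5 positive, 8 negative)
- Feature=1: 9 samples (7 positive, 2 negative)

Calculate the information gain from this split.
0.1134 bits

Information Gain = H(Y) - H(Y|Feature)

Before split:
P(positive) = 12/22 = 0.5455
H(Y) = 0.9940 bits

After split:
Feature=0: H = 0.9612 bits (weight = 13/22)
Feature=1: H = 0.7642 bits (weight = 9/22)
H(Y|Feature) = (13/22)×0.9612 + (9/22)×0.7642 = 0.8806 bits

Information Gain = 0.9940 - 0.8806 = 0.1134 bits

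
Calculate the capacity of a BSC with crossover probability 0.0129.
0.9005 bits

For a binary symmetric channel (BSC) with error probability p:
Capacity C = 1 - H(p) bits per symbol

where H(p) = -p log₂(p) - (1-p) log₂(1-p) is the binary entropy function.

H(0.0129) = 0.0995 bits
C = 1 - 0.0995 = 0.9005 bits per symbol

This means we can reliably transmit up to 0.9005 bits of information per channel use.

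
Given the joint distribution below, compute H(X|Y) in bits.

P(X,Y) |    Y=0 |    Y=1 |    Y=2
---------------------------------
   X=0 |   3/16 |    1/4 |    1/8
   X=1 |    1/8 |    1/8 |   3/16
0.9512 bits

Using the chain rule: H(X|Y) = H(X,Y) - H(Y)

First, compute H(X,Y) = 2.5306 bits

Marginal P(Y) = (5/16, 3/8, 5/16)
H(Y) = 1.5794 bits

H(X|Y) = H(X,Y) - H(Y) = 2.5306 - 1.5794 = 0.9512 bits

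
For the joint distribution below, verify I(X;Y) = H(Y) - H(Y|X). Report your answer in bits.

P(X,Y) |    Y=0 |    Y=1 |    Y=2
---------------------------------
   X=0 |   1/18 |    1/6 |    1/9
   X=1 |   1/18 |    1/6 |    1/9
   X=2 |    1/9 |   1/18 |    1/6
I(X;Y) = 0.0828 bits

Mutual information has multiple equivalent forms:
- I(X;Y) = H(X) - H(X|Y)
- I(X;Y) = H(Y) - H(Y|X)
- I(X;Y) = H(X) + H(Y) - H(X,Y)

Computing all quantities:
H(X) = 1.5850, H(Y) = 1.5420, H(X,Y) = 3.0441
H(X|Y) = 1.5021, H(Y|X) = 1.4591

Verification:
H(X) - H(X|Y) = 1.5850 - 1.5021 = 0.0828
H(Y) - H(Y|X) = 1.5420 - 1.4591 = 0.0828
H(X) + H(Y) - H(X,Y) = 1.5850 + 1.5420 - 3.0441 = 0.0828

All forms give I(X;Y) = 0.0828 bits. ✓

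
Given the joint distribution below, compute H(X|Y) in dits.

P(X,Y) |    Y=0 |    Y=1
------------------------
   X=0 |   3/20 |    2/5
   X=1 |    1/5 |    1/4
0.2919 dits

Using the chain rule: H(X|Y) = H(X,Y) - H(Y)

First, compute H(X,Y) = 0.5731 dits

Marginal P(Y) = (7/20, 13/20)
H(Y) = 0.2812 dits

H(X|Y) = H(X,Y) - H(Y) = 0.5731 - 0.2812 = 0.2919 dits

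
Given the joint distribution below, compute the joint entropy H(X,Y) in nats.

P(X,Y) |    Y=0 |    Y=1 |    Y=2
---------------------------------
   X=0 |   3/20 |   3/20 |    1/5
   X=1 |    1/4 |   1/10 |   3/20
1.7524 nats

Joint entropy is H(X,Y) = -Σ_{x,y} p(x,y) log p(x,y).

Summing over all non-zero entries:
H(X,Y) = -[3/20·log_e(3/20) + 3/20·log_e(3/20) + 1/5·log_e(1/5) + 1/4·log_e(1/4) + 1/10·log_e(1/10) + 3/20·log_e(3/20)]
H(X,Y) = 1.7524 nats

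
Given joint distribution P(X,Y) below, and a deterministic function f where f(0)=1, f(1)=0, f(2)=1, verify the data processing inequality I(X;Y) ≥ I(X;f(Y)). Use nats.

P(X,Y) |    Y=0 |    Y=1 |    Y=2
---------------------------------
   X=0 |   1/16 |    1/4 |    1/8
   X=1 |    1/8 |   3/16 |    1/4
I(X;Y) = 0.0285, I(X;f(Y)) = 0.0285, inequality holds: 0.0285 ≥ 0.0285

Data Processing Inequality: For any Markov chain X → Y → Z, we have I(X;Y) ≥ I(X;Z).

Here Z = f(Y) is a deterministic function of Y, forming X → Y → Z.

Original I(X;Y) = 0.0285 nats

After applying f:
P(X,Z) where Z=f(Y):
- P(X,Z=0) = P(X,Y=1)
- P(X,Z=1) = P(X,Y=0) + P(X,Y=2)

I(X;Z) = I(X;f(Y)) = 0.0285 nats

Verification: 0.0285 ≥ 0.0285 ✓

Information cannot be created by processing; the function f can only lose information about X.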